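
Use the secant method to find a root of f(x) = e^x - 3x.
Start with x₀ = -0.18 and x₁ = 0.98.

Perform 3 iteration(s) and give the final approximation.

f(x) = e^x - 3x
x₀ = -0.18, x₁ = 0.98

Secant formula: x_{n+1} = x_n - f(x_n)(x_n - x_{n-1})/(f(x_n) - f(x_{n-1}))

Iteration 1:
  f(-0.180000) = 1.375270
  f(0.980000) = -0.275544
  x_2 = 0.980000 - (-0.275544)×(0.980000 - (-0.180000))/(-0.275544 - 1.375270)
       = 0.786380
Iteration 2:
  f(0.980000) = -0.275544
  f(0.786380) = -0.163705
  x_3 = 0.786380 - (-0.163705)×(0.786380 - 0.980000)/(-0.163705 - (-0.275544))
       = 0.502965
Iteration 3:
  f(0.786380) = -0.163705
  f(0.502965) = 0.144722
  x_4 = 0.502965 - 0.144722×(0.502965 - 0.786380)/(0.144722 - (-0.163705))
       = 0.635950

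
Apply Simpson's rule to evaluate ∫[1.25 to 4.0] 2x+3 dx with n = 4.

f(x) = 2x+3
a = 1.25, b = 4.0, n = 4
h = (b - a)/n = 0.687500

Simpson's rule: (h/3)[f(x₀) + 4f(x₁) + 2f(x₂) + ... + f(xₙ)]

x_0 = 1.2500, f(x_0) = 5.500000, coefficient = 1
x_1 = 1.9375, f(x_1) = 6.875000, coefficient = 4
x_2 = 2.6250, f(x_2) = 8.250000, coefficient = 2
x_3 = 3.3125, f(x_3) = 9.625000, coefficient = 4
x_4 = 4.0000, f(x_4) = 11.000000, coefficient = 1

I ≈ (0.687500/3) × 99.000000 = 22.687500
Exact value: 22.687500
Error: 0.000000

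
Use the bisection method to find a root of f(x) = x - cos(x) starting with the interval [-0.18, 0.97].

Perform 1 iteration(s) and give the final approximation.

f(x) = x - cos(x)
Initial interval: [-0.18, 0.97]

Iteration 1:
  c_1 = (-0.180000 + 0.970000)/2 = 0.395000
  f(c_1) = f(0.395000) = -0.527997
  f(a) × f(c) ≥ 0, new interval: [0.395000, 0.970000]

After 1 iteration(s), the approximation is c_1 = 0.395000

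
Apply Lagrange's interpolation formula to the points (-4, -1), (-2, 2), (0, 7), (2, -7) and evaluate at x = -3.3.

Lagrange interpolation formula:
P(x) = Σ yᵢ × Lᵢ(x)
where Lᵢ(x) = Π_{j≠i} (x - xⱼ)/(xᵢ - xⱼ)

L_0(-3.3) = (-3.3 - (-2))/(-4 - (-2)) × (-3.3 - 0)/(-4 - 0) × (-3.3 - 2)/(-4 - 2) = 0.473687
L_1(-3.3) = (-3.3 - (-4))/(-2 - (-4)) × (-3.3 - 0)/(-2 - 0) × (-3.3 - 2)/(-2 - 2) = 0.765188
L_2(-3.3) = (-3.3 - (-4))/(0 - (-4)) × (-3.3 - (-2))/(0 - (-2)) × (-3.3 - 2)/(0 - 2) = -0.301438
L_3(-3.3) = (-3.3 - (-4))/(2 - (-4)) × (-3.3 - (-2))/(2 - (-2)) × (-3.3 - 0)/(2 - 0) = 0.062562

P(-3.3) = (-1)×L_0(-3.3) + 2×L_1(-3.3) + 7×L_2(-3.3) + (-7)×L_3(-3.3)
P(-3.3) = -1.491312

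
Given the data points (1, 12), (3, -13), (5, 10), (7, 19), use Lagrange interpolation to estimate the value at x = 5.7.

Lagrange interpolation formula:
P(x) = Σ yᵢ × Lᵢ(x)
where Lᵢ(x) = Π_{j≠i} (x - xⱼ)/(xᵢ - xⱼ)

L_0(5.7) = (5.7 - 3)/(1 - 3) × (5.7 - 5)/(1 - 5) × (5.7 - 7)/(1 - 7) = 0.051188
L_1(5.7) = (5.7 - 1)/(3 - 1) × (5.7 - 5)/(3 - 5) × (5.7 - 7)/(3 - 7) = -0.267313
L_2(5.7) = (5.7 - 1)/(5 - 1) × (5.7 - 3)/(5 - 3) × (5.7 - 7)/(5 - 7) = 1.031062
L_3(5.7) = (5.7 - 1)/(7 - 1) × (5.7 - 3)/(7 - 3) × (5.7 - 5)/(7 - 5) = 0.185063

P(5.7) = 12×L_0(5.7) + (-13)×L_1(5.7) + 10×L_2(5.7) + 19×L_3(5.7)
P(5.7) = 17.916125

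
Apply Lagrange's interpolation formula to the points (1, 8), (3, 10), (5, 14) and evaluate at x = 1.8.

Lagrange interpolation formula:
P(x) = Σ yᵢ × Lᵢ(x)
where Lᵢ(x) = Π_{j≠i} (x - xⱼ)/(xᵢ - xⱼ)

L_0(1.8) = (1.8 - 3)/(1 - 3) × (1.8 - 5)/(1 - 5) = 0.480000
L_1(1.8) = (1.8 - 1)/(3 - 1) × (1.8 - 5)/(3 - 5) = 0.640000
L_2(1.8) = (1.8 - 1)/(5 - 1) × (1.8 - 3)/(5 - 3) = -0.120000

P(1.8) = 8×L_0(1.8) + 10×L_1(1.8) + 14×L_2(1.8)
P(1.8) = 8.560000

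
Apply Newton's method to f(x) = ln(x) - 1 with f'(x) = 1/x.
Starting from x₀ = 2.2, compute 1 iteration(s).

f(x) = ln(x) - 1
f'(x) = 1/x
x₀ = 2.2

Newton-Raphson formula: x_{n+1} = x_n - f(x_n)/f'(x_n)

Iteration 1:
  f(2.200000) = -0.211543
  f'(2.200000) = 0.454545
  x_1 = 2.200000 - (-0.211543)/0.454545 = 2.665394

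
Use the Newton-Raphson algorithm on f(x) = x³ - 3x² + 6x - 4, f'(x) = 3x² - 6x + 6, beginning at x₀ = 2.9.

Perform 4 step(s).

f(x) = x³ - 3x² + 6x - 4
f'(x) = 3x² - 6x + 6
x₀ = 2.9

Newton-Raphson formula: x_{n+1} = x_n - f(x_n)/f'(x_n)

Iteration 1:
  f(2.900000) = 12.559000
  f'(2.900000) = 13.830000
  x_1 = 2.900000 - 12.559000/13.830000 = 1.991902
Iteration 2:
  f(1.991902) = 3.951606
  f'(1.991902) = 5.951607
  x_2 = 1.991902 - 3.951606/5.951607 = 1.327945
Iteration 3:
  f(1.327945) = 1.019106
  f'(1.327945) = 3.322645
  x_3 = 1.327945 - 1.019106/3.322645 = 1.021230
Iteration 4:
  f(1.021230) = 0.063700
  f'(1.021230) = 3.001352
  x_4 = 1.021230 - 0.063700/3.001352 = 1.000006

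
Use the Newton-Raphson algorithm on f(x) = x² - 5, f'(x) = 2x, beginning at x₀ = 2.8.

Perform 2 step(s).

f(x) = x² - 5
f'(x) = 2x
x₀ = 2.8

Newton-Raphson formula: x_{n+1} = x_n - f(x_n)/f'(x_n)

Iteration 1:
  f(2.800000) = 2.840000
  f'(2.800000) = 5.600000
  x_1 = 2.800000 - 2.840000/5.600000 = 2.292857
Iteration 2:
  f(2.292857) = 0.257194
  f'(2.292857) = 4.585714
  x_2 = 2.292857 - 0.257194/4.585714 = 2.236771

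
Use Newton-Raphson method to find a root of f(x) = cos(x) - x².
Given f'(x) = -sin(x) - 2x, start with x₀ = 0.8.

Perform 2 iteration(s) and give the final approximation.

f(x) = cos(x) - x²
f'(x) = -sin(x) - 2x
x₀ = 0.8

Newton-Raphson formula: x_{n+1} = x_n - f(x_n)/f'(x_n)

Iteration 1:
  f(0.800000) = 0.056707
  f'(0.800000) = -2.317356
  x_1 = 0.800000 - 0.056707/(-2.317356) = 0.824470
Iteration 2:
  f(0.824470) = -0.000806
  f'(0.824470) = -2.383129
  x_2 = 0.824470 - (-0.000806)/(-2.383129) = 0.824132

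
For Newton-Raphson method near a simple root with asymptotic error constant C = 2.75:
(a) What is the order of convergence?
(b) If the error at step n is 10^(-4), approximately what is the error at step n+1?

(a) Newton-Raphson has quadratic (order 2) convergence near simple roots.
    This means |e_{n+1}| ≈ C|e_n|².

(b) With |e_n| = 10^(-4) and C = 2.75:
    |e_{n+1}| ≈ 2.75 × (10^(-4))² = 2.75 × 10^(-8)

(a) 2 (quadratic); (b) |e_{n+1}| ≈ 2.750e-08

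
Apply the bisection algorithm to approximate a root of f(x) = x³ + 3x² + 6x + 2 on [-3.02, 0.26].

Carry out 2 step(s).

f(x) = x³ + 3x² + 6x + 2
Initial interval: [-3.02, 0.26]

Iteration 1:
  c_1 = (-3.020000 + 0.260000)/2 = -1.380000
  f(c_1) = f(-1.380000) = -3.194872
  f(a) × f(c) ≥ 0, new interval: [-1.380000, 0.260000]
Iteration 2:
  c_2 = (-1.380000 + 0.260000)/2 = -0.560000
  f(c_2) = f(-0.560000) = -0.594816
  f(a) × f(c) ≥ 0, new interval: [-0.560000, 0.260000]

After 2 iteration(s), the approximation is c_2 = -0.560000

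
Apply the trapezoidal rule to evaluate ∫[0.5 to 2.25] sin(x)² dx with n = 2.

f(x) = sin(x)²
a = 0.5, b = 2.25, n = 2
h = (b - a)/n = 0.875000

Trapezoidal rule: (h/2)[f(x₀) + 2f(x₁) + 2f(x₂) + ... + f(xₙ)]

x_0 = 0.5000, f(x_0) = 0.229849, coefficient = 1
x_1 = 1.3750, f(x_1) = 0.962151, coefficient = 2
x_2 = 2.2500, f(x_2) = 0.605398, coefficient = 1

I ≈ (0.875000/2) × 2.759549 = 1.207303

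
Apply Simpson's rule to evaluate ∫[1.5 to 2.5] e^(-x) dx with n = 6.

f(x) = e^(-x)
a = 1.5, b = 2.5, n = 6
h = (b - a)/n = 0.166667

Simpson's rule: (h/3)[f(x₀) + 4f(x₁) + 2f(x₂) + ... + f(xₙ)]

x_0 = 1.5000, f(x_0) = 0.223130, coefficient = 1
x_1 = 1.6667, f(x_1) = 0.188876, coefficient = 4
x_2 = 1.8333, f(x_2) = 0.159880, coefficient = 2
x_3 = 2.0000, f(x_3) = 0.135335, coefficient = 4
x_4 = 2.1667, f(x_4) = 0.114559, coefficient = 2
x_5 = 2.3333, f(x_5) = 0.096972, coefficient = 4
x_6 = 2.5000, f(x_6) = 0.082085, coefficient = 1

I ≈ (0.166667/3) × 2.538824 = 0.141046
Exact value: 0.141045
Error: 0.000001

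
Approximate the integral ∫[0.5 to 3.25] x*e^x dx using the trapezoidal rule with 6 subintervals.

f(x) = x*e^x
a = 0.5, b = 3.25, n = 6
h = (b - a)/n = 0.458333

Trapezoidal rule: (h/2)[f(x₀) + 2f(x₁) + 2f(x₂) + ... + f(xₙ)]

x_0 = 0.5000, f(x_0) = 0.824361, coefficient = 1
x_1 = 0.9583, f(x_1) = 2.498708, coefficient = 2
x_2 = 1.4167, f(x_2) = 5.841417, coefficient = 2
x_3 = 1.8750, f(x_3) = 12.226536, coefficient = 2
x_4 = 2.3333, f(x_4) = 24.061937, coefficient = 2
x_5 = 2.7917, f(x_5) = 45.526995, coefficient = 2
x_6 = 3.2500, f(x_6) = 83.818605, coefficient = 1

I ≈ (0.458333/2) × 264.954150 = 60.718659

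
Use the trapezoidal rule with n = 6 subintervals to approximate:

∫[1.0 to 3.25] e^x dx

f(x) = e^x
a = 1.0, b = 3.25, n = 6
h = (b - a)/n = 0.375000

Trapezoidal rule: (h/2)[f(x₀) + 2f(x₁) + 2f(x₂) + ... + f(xₙ)]

x_0 = 1.0000, f(x_0) = 2.718282, coefficient = 1
x_1 = 1.3750, f(x_1) = 3.955077, coefficient = 2
x_2 = 1.7500, f(x_2) = 5.754603, coefficient = 2
x_3 = 2.1250, f(x_3) = 8.372897, coefficient = 2
x_4 = 2.5000, f(x_4) = 12.182494, coefficient = 2
x_5 = 2.8750, f(x_5) = 17.725424, coefficient = 2
x_6 = 3.2500, f(x_6) = 25.790340, coefficient = 1

I ≈ (0.375000/2) × 124.489612 = 23.341802
Exact value: 23.072058
Error: 0.269744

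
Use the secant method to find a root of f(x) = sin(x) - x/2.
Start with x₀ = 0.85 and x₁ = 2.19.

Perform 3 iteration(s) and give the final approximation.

f(x) = sin(x) - x/2
x₀ = 0.85, x₁ = 2.19

Secant formula: x_{n+1} = x_n - f(x_n)(x_n - x_{n-1})/(f(x_n) - f(x_{n-1}))

Iteration 1:
  f(0.850000) = 0.326280
  f(2.190000) = -0.280659
  x_2 = 2.190000 - (-0.280659)×(2.190000 - 0.850000)/(-0.280659 - 0.326280)
       = 1.570361
Iteration 2:
  f(2.190000) = -0.280659
  f(1.570361) = 0.214819
  x_3 = 1.570361 - 0.214819×(1.570361 - 2.190000)/(0.214819 - (-0.280659))
       = 1.839011
Iteration 3:
  f(1.570361) = 0.214819
  f(1.839011) = 0.044740
  x_4 = 1.839011 - 0.044740×(1.839011 - 1.570361)/(0.044740 - 0.214819)
       = 1.909680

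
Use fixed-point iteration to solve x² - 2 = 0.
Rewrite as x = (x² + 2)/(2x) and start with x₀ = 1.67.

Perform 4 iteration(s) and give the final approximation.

Equation: x² - 2 = 0
Fixed-point form: x = (x² + 2)/(2x)
x₀ = 1.67

x_1 = g(1.670000) = 1.433802
x_2 = g(1.433802) = 1.414347
x_3 = g(1.414347) = 1.414214
x_4 = g(1.414214) = 1.414214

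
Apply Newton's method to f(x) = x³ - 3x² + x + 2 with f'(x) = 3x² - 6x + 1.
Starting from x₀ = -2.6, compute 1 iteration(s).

f(x) = x³ - 3x² + x + 2
f'(x) = 3x² - 6x + 1
x₀ = -2.6

Newton-Raphson formula: x_{n+1} = x_n - f(x_n)/f'(x_n)

Iteration 1:
  f(-2.600000) = -38.456000
  f'(-2.600000) = 36.880000
  x_1 = -2.600000 - (-38.456000)/36.880000 = -1.557267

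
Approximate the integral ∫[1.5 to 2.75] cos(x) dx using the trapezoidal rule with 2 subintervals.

f(x) = cos(x)
a = 1.5, b = 2.75, n = 2
h = (b - a)/n = 0.625000

Trapezoidal rule: (h/2)[f(x₀) + 2f(x₁) + 2f(x₂) + ... + f(xₙ)]

x_0 = 1.5000, f(x_0) = 0.070737, coefficient = 1
x_1 = 2.1250, f(x_1) = -0.526266, coefficient = 2
x_2 = 2.7500, f(x_2) = -0.924302, coefficient = 1

I ≈ (0.625000/2) × -1.906098 = -0.595656
Exact value: -0.615834
Error: 0.020178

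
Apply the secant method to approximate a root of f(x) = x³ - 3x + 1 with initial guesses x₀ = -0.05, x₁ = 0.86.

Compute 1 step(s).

f(x) = x³ - 3x + 1
x₀ = -0.05, x₁ = 0.86

Secant formula: x_{n+1} = x_n - f(x_n)(x_n - x_{n-1})/(f(x_n) - f(x_{n-1}))

Iteration 1:
  f(-0.050000) = 1.149875
  f(0.860000) = -0.943944
  x_2 = 0.860000 - (-0.943944)×(0.860000 - (-0.050000))/(-0.943944 - 1.149875)
       = 0.449750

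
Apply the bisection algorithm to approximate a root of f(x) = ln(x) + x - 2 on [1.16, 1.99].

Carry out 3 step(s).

f(x) = ln(x) + x - 2
Initial interval: [1.16, 1.99]

Iteration 1:
  c_1 = (1.160000 + 1.990000)/2 = 1.575000
  f(c_1) = f(1.575000) = 0.029255
  f(a) × f(c) < 0, new interval: [1.160000, 1.575000]
Iteration 2:
  c_2 = (1.160000 + 1.575000)/2 = 1.367500
  f(c_2) = f(1.367500) = -0.319516
  f(a) × f(c) ≥ 0, new interval: [1.367500, 1.575000]
Iteration 3:
  c_3 = (1.367500 + 1.575000)/2 = 1.471250
  f(c_3) = f(1.471250) = -0.142638
  f(a) × f(c) ≥ 0, new interval: [1.471250, 1.575000]

After 3 iteration(s), the approximation is c_3 = 1.471250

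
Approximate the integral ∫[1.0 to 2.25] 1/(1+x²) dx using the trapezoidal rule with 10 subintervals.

f(x) = 1/(1+x²)
a = 1.0, b = 2.25, n = 10
h = (b - a)/n = 0.125000

Trapezoidal rule: (h/2)[f(x₀) + 2f(x₁) + 2f(x₂) + ... + f(xₙ)]

x_0 = 1.0000, f(x_0) = 0.500000, coefficient = 1
x_1 = 1.1250, f(x_1) = 0.441379, coefficient = 2
x_2 = 1.2500, f(x_2) = 0.390244, coefficient = 2
x_3 = 1.3750, f(x_3) = 0.345946, coefficient = 2
x_4 = 1.5000, f(x_4) = 0.307692, coefficient = 2
x_5 = 1.6250, f(x_5) = 0.274678, coefficient = 2
x_6 = 1.7500, f(x_6) = 0.246154, coefficient = 2
x_7 = 1.8750, f(x_7) = 0.221453, coefficient = 2
x_8 = 2.0000, f(x_8) = 0.200000, coefficient = 2
x_9 = 2.1250, f(x_9) = 0.181303, coefficient = 2
x_10 = 2.2500, f(x_10) = 0.164948, coefficient = 1

I ≈ (0.125000/2) × 5.882648 = 0.367666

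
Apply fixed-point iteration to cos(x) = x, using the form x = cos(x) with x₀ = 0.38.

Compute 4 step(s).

Equation: cos(x) = x
Fixed-point form: x = cos(x)
x₀ = 0.38

x_1 = g(0.380000) = 0.928665
x_2 = g(0.928665) = 0.598904
x_3 = g(0.598904) = 0.825954
x_4 = g(0.825954) = 0.677856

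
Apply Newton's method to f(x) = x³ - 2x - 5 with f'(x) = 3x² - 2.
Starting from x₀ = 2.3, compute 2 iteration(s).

f(x) = x³ - 2x - 5
f'(x) = 3x² - 2
x₀ = 2.3

Newton-Raphson formula: x_{n+1} = x_n - f(x_n)/f'(x_n)

Iteration 1:
  f(2.300000) = 2.567000
  f'(2.300000) = 13.870000
  x_1 = 2.300000 - 2.567000/13.870000 = 2.114924
Iteration 2:
  f(2.114924) = 0.230006
  f'(2.114924) = 11.418714
  x_2 = 2.114924 - 0.230006/11.418714 = 2.094781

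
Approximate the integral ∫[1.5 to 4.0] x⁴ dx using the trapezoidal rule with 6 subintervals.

f(x) = x⁴
a = 1.5, b = 4.0, n = 6
h = (b - a)/n = 0.416667

Trapezoidal rule: (h/2)[f(x₀) + 2f(x₁) + 2f(x₂) + ... + f(xₙ)]

x_0 = 1.5000, f(x_0) = 5.062500, coefficient = 1
x_1 = 1.9167, f(x_1) = 13.495419, coefficient = 2
x_2 = 2.3333, f(x_2) = 29.641975, coefficient = 2
x_3 = 2.7500, f(x_3) = 57.191406, coefficient = 2
x_4 = 3.1667, f(x_4) = 100.556327, coefficient = 2
x_5 = 3.5833, f(x_5) = 164.872733, coefficient = 2
x_6 = 4.0000, f(x_6) = 256.000000, coefficient = 1

I ≈ (0.416667/2) × 992.578221 = 206.787129
Exact value: 203.281250
Error: 3.505879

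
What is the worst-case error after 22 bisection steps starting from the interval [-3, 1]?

Bisection error bound: |error| ≤ (b-a)/2^n
|error| ≤ (1 - (-3))/2^22 = 4/2^22
|error| ≤ 0.0000009537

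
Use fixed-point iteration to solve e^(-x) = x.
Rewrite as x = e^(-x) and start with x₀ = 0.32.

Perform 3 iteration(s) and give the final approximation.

Equation: e^(-x) = x
Fixed-point form: x = e^(-x)
x₀ = 0.32

x_1 = g(0.320000) = 0.726149
x_2 = g(0.726149) = 0.483768
x_3 = g(0.483768) = 0.616456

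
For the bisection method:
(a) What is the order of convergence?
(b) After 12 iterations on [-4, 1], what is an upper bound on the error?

(a) Bisection has linear (order 1) convergence; the error is halved each step.

(b) Error bound = (b-a)/2^n = (1 - (-4))/2^{12}
    = 5/2^{12}

(a) 1 (linear); (b) error ≤ 1.22e-03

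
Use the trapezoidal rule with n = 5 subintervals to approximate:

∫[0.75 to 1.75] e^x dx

f(x) = e^x
a = 0.75, b = 1.75, n = 5
h = (b - a)/n = 0.200000

Trapezoidal rule: (h/2)[f(x₀) + 2f(x₁) + 2f(x₂) + ... + f(xₙ)]

x_0 = 0.7500, f(x_0) = 2.117000, coefficient = 1
x_1 = 0.9500, f(x_1) = 2.585710, coefficient = 2
x_2 = 1.1500, f(x_2) = 3.158193, coefficient = 2
x_3 = 1.3500, f(x_3) = 3.857426, coefficient = 2
x_4 = 1.5500, f(x_4) = 4.711470, coefficient = 2
x_5 = 1.7500, f(x_5) = 5.754603, coefficient = 1

I ≈ (0.200000/2) × 36.497199 = 3.649720
Exact value: 3.637603
Error: 0.012117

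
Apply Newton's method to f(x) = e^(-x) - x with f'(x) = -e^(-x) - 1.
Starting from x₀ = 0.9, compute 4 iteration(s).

f(x) = e^(-x) - x
f'(x) = -e^(-x) - 1
x₀ = 0.9

Newton-Raphson formula: x_{n+1} = x_n - f(x_n)/f'(x_n)

Iteration 1:
  f(0.900000) = -0.493430
  f'(0.900000) = -1.406570
  x_1 = 0.900000 - (-0.493430)/(-1.406570) = 0.549196
Iteration 2:
  f(0.549196) = 0.028218
  f'(0.549196) = -1.577414
  x_2 = 0.549196 - 0.028218/(-1.577414) = 0.567085
Iteration 3:
  f(0.567085) = 0.000092
  f'(0.567085) = -1.567177
  x_3 = 0.567085 - 0.000092/(-1.567177) = 0.567143
Iteration 4:
  f(0.567143) = 0.000000
  f'(0.567143) = -1.567143
  x_4 = 0.567143 - 0.000000/(-1.567143) = 0.567143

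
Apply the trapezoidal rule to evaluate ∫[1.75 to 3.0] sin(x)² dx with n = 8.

f(x) = sin(x)²
a = 1.75, b = 3.0, n = 8
h = (b - a)/n = 0.156250

Trapezoidal rule: (h/2)[f(x₀) + 2f(x₁) + 2f(x₂) + ... + f(xₙ)]

x_0 = 1.7500, f(x_0) = 0.968228, coefficient = 1
x_1 = 1.9062, f(x_1) = 0.891629, coefficient = 2
x_2 = 2.0625, f(x_2) = 0.777095, coefficient = 2
x_3 = 2.2188, f(x_3) = 0.635720, coefficient = 2
x_4 = 2.3750, f(x_4) = 0.481199, coefficient = 2
x_5 = 2.5312, f(x_5) = 0.328499, coefficient = 2
x_6 = 2.6875, f(x_6) = 0.192411, coefficient = 2
x_7 = 2.8438, f(x_7) = 0.086118, coefficient = 2
x_8 = 3.0000, f(x_8) = 0.019915, coefficient = 1

I ≈ (0.156250/2) × 7.773485 = 0.607304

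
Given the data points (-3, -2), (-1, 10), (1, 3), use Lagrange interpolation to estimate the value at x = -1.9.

Lagrange interpolation formula:
P(x) = Σ yᵢ × Lᵢ(x)
where Lᵢ(x) = Π_{j≠i} (x - xⱼ)/(xᵢ - xⱼ)

L_0(-1.9) = (-1.9 - (-1))/(-3 - (-1)) × (-1.9 - 1)/(-3 - 1) = 0.326250
L_1(-1.9) = (-1.9 - (-3))/(-1 - (-3)) × (-1.9 - 1)/(-1 - 1) = 0.797500
L_2(-1.9) = (-1.9 - (-3))/(1 - (-3)) × (-1.9 - (-1))/(1 - (-1)) = -0.123750

P(-1.9) = (-2)×L_0(-1.9) + 10×L_1(-1.9) + 3×L_2(-1.9)
P(-1.9) = 6.951250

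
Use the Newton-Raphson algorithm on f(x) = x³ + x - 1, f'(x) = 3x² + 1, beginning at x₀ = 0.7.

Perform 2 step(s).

f(x) = x³ + x - 1
f'(x) = 3x² + 1
x₀ = 0.7

Newton-Raphson formula: x_{n+1} = x_n - f(x_n)/f'(x_n)

Iteration 1:
  f(0.700000) = 0.043000
  f'(0.700000) = 2.470000
  x_1 = 0.700000 - 0.043000/2.470000 = 0.682591
Iteration 2:
  f(0.682591) = 0.000631
  f'(0.682591) = 2.397792
  x_2 = 0.682591 - 0.000631/2.397792 = 0.682328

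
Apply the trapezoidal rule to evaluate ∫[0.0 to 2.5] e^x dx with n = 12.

f(x) = e^x
a = 0.0, b = 2.5, n = 12
h = (b - a)/n = 0.208333

Trapezoidal rule: (h/2)[f(x₀) + 2f(x₁) + 2f(x₂) + ... + f(xₙ)]

x_0 = 0.0000, f(x_0) = 1.000000, coefficient = 1
x_1 = 0.2083, f(x_1) = 1.231624, coefficient = 2
x_2 = 0.4167, f(x_2) = 1.516897, coefficient = 2
x_3 = 0.6250, f(x_3) = 1.868246, coefficient = 2
x_4 = 0.8333, f(x_4) = 2.300976, coefficient = 2
x_5 = 1.0417, f(x_5) = 2.833936, coefficient = 2
x_6 = 1.2500, f(x_6) = 3.490343, coefficient = 2
x_7 = 1.4583, f(x_7) = 4.298789, coefficient = 2
x_8 = 1.6667, f(x_8) = 5.294490, coefficient = 2
x_9 = 1.8750, f(x_9) = 6.520819, coefficient = 2
x_10 = 2.0833, f(x_10) = 8.031195, coefficient = 2
x_11 = 2.2917, f(x_11) = 9.891410, coefficient = 2
x_12 = 2.5000, f(x_12) = 12.182494, coefficient = 1

I ≈ (0.208333/2) × 107.739942 = 11.222911
Exact value: 11.182494
Error: 0.040417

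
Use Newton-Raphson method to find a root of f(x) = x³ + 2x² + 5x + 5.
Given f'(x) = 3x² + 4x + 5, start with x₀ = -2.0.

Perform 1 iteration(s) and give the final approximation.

f(x) = x³ + 2x² + 5x + 5
f'(x) = 3x² + 4x + 5
x₀ = -2.0

Newton-Raphson formula: x_{n+1} = x_n - f(x_n)/f'(x_n)

Iteration 1:
  f(-2.000000) = -5.000000
  f'(-2.000000) = 9.000000
  x_1 = -2.000000 - (-5.000000)/9.000000 = -1.444444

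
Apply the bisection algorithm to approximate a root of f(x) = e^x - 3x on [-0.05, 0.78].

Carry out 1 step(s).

f(x) = e^x - 3x
Initial interval: [-0.05, 0.78]

Iteration 1:
  c_1 = (-0.050000 + 0.780000)/2 = 0.365000
  f(c_1) = f(0.365000) = 0.345514
  f(a) × f(c) ≥ 0, new interval: [0.365000, 0.780000]

After 1 iteration(s), the approximation is c_1 = 0.365000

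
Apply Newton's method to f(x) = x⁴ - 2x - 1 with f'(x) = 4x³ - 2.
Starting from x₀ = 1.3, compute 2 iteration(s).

f(x) = x⁴ - 2x - 1
f'(x) = 4x³ - 2
x₀ = 1.3

Newton-Raphson formula: x_{n+1} = x_n - f(x_n)/f'(x_n)

Iteration 1:
  f(1.300000) = -0.743900
  f'(1.300000) = 6.788000
  x_1 = 1.300000 - (-0.743900)/6.788000 = 1.409590
Iteration 2:
  f(1.409590) = 0.128771
  f'(1.409590) = 9.203116
  x_2 = 1.409590 - 0.128771/9.203116 = 1.395598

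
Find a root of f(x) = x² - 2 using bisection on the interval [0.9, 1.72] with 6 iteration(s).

f(x) = x² - 2
Initial interval: [0.9, 1.72]

Iteration 1:
  c_1 = (0.900000 + 1.720000)/2 = 1.310000
  f(c_1) = f(1.310000) = -0.283900
  f(a) × f(c) ≥ 0, new interval: [1.310000, 1.720000]
Iteration 2:
  c_2 = (1.310000 + 1.720000)/2 = 1.515000
  f(c_2) = f(1.515000) = 0.295225
  f(a) × f(c) < 0, new interval: [1.310000, 1.515000]
Iteration 3:
  c_3 = (1.310000 + 1.515000)/2 = 1.412500
  f(c_3) = f(1.412500) = -0.004844
  f(a) × f(c) ≥ 0, new interval: [1.412500, 1.515000]
Iteration 4:
  c_4 = (1.412500 + 1.515000)/2 = 1.463750
  f(c_4) = f(1.463750) = 0.142564
  f(a) × f(c) < 0, new interval: [1.412500, 1.463750]
Iteration 5:
  c_5 = (1.412500 + 1.463750)/2 = 1.438125
  f(c_5) = f(1.438125) = 0.068204
  f(a) × f(c) < 0, new interval: [1.412500, 1.438125]
Iteration 6:
  c_6 = (1.412500 + 1.438125)/2 = 1.425312
  f(c_6) = f(1.425312) = 0.031516
  f(a) × f(c) < 0, new interval: [1.412500, 1.425312]

After 6 iteration(s), the approximation is c_6 = 1.425312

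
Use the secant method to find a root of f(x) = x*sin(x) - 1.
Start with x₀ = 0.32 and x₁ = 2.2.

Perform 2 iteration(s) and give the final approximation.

f(x) = x*sin(x) - 1
x₀ = 0.32, x₁ = 2.2

Secant formula: x_{n+1} = x_n - f(x_n)(x_n - x_{n-1})/(f(x_n) - f(x_{n-1}))

Iteration 1:
  f(0.320000) = -0.899339
  f(2.200000) = 0.778692
  x_2 = 2.200000 - 0.778692×(2.200000 - 0.320000)/(0.778692 - (-0.899339))
       = 1.327584
Iteration 2:
  f(2.200000) = 0.778692
  f(1.327584) = 0.288512
  x_3 = 1.327584 - 0.288512×(1.327584 - 2.200000)/(0.288512 - 0.778692)
       = 0.814093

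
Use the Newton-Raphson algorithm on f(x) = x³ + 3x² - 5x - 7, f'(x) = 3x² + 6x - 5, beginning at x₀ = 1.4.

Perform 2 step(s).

f(x) = x³ + 3x² - 5x - 7
f'(x) = 3x² + 6x - 5
x₀ = 1.4

Newton-Raphson formula: x_{n+1} = x_n - f(x_n)/f'(x_n)

Iteration 1:
  f(1.400000) = -5.376000
  f'(1.400000) = 9.280000
  x_1 = 1.400000 - (-5.376000)/9.280000 = 1.979310
Iteration 2:
  f(1.979310) = 2.610740
  f'(1.979310) = 18.628870
  x_2 = 1.979310 - 2.610740/18.628870 = 1.839165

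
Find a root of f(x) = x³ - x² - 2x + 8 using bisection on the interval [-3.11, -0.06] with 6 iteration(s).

f(x) = x³ - x² - 2x + 8
Initial interval: [-3.11, -0.06]

Iteration 1:
  c_1 = (-3.110000 + (-0.060000))/2 = -1.585000
  f(c_1) = f(-1.585000) = 4.675898
  f(a) × f(c) < 0, new interval: [-3.110000, -1.585000]
Iteration 2:
  c_2 = (-3.110000 + (-1.585000))/2 = -2.347500
  f(c_2) = f(-2.347500) = -5.752257
  f(a) × f(c) ≥ 0, new interval: [-2.347500, -1.585000]
Iteration 3:
  c_3 = (-2.347500 + (-1.585000))/2 = -1.966250
  f(c_3) = f(-1.966250) = 0.464565
  f(a) × f(c) < 0, new interval: [-2.347500, -1.966250]
Iteration 4:
  c_4 = (-2.347500 + (-1.966250))/2 = -2.156875
  f(c_4) = f(-2.156875) = -2.372379
  f(a) × f(c) ≥ 0, new interval: [-2.156875, -1.966250]
Iteration 5:
  c_5 = (-2.156875 + (-1.966250))/2 = -2.061562
  f(c_5) = f(-2.061562) = -0.888638
  f(a) × f(c) ≥ 0, new interval: [-2.061562, -1.966250]
Iteration 6:
  c_6 = (-2.061562 + (-1.966250))/2 = -2.013906
  f(c_6) = f(-2.013906) = -0.196044
  f(a) × f(c) ≥ 0, new interval: [-2.013906, -1.966250]

After 6 iteration(s), the approximation is c_6 = -2.013906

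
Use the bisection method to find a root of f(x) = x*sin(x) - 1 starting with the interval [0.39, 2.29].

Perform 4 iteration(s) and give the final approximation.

f(x) = x*sin(x) - 1
Initial interval: [0.39, 2.29]

Iteration 1:
  c_1 = (0.390000 + 2.290000)/2 = 1.340000
  f(c_1) = f(1.340000) = 0.304469
  f(a) × f(c) < 0, new interval: [0.390000, 1.340000]
Iteration 2:
  c_2 = (0.390000 + 1.340000)/2 = 0.865000
  f(c_2) = f(0.865000) = -0.341653
  f(a) × f(c) ≥ 0, new interval: [0.865000, 1.340000]
Iteration 3:
  c_3 = (0.865000 + 1.340000)/2 = 1.102500
  f(c_3) = f(1.102500) = -0.016197
  f(a) × f(c) ≥ 0, new interval: [1.102500, 1.340000]
Iteration 4:
  c_4 = (1.102500 + 1.340000)/2 = 1.221250
  f(c_4) = f(1.221250) = 0.147399
  f(a) × f(c) < 0, new interval: [1.102500, 1.221250]

After 4 iteration(s), the approximation is c_4 = 1.221250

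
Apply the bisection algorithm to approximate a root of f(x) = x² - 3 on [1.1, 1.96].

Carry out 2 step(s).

f(x) = x² - 3
Initial interval: [1.1, 1.96]

Iteration 1:
  c_1 = (1.100000 + 1.960000)/2 = 1.530000
  f(c_1) = f(1.530000) = -0.659100
  f(a) × f(c) ≥ 0, new interval: [1.530000, 1.960000]
Iteration 2:
  c_2 = (1.530000 + 1.960000)/2 = 1.745000
  f(c_2) = f(1.745000) = 0.045025
  f(a) × f(c) < 0, new interval: [1.530000, 1.745000]

After 2 iteration(s), the approximation is c_2 = 1.745000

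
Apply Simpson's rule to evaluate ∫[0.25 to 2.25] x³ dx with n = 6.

f(x) = x³
a = 0.25, b = 2.25, n = 6
h = (b - a)/n = 0.333333

Simpson's rule: (h/3)[f(x₀) + 4f(x₁) + 2f(x₂) + ... + f(xₙ)]

x_0 = 0.2500, f(x_0) = 0.015625, coefficient = 1
x_1 = 0.5833, f(x_1) = 0.198495, coefficient = 4
x_2 = 0.9167, f(x_2) = 0.770255, coefficient = 2
x_3 = 1.2500, f(x_3) = 1.953125, coefficient = 4
x_4 = 1.5833, f(x_4) = 3.969329, coefficient = 2
x_5 = 1.9167, f(x_5) = 7.041088, coefficient = 4
x_6 = 2.2500, f(x_6) = 11.390625, coefficient = 1

I ≈ (0.333333/3) × 57.656250 = 6.406250
Exact value: 6.406250
Error: 0.000000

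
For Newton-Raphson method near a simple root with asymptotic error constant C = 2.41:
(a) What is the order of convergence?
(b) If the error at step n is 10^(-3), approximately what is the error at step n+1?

(a) Newton-Raphson has quadratic (order 2) convergence near simple roots.
    This means |e_{n+1}| ≈ C|e_n|².

(b) With |e_n| = 10^(-3) and C = 2.41:
    |e_{n+1}| ≈ 2.41 × (10^(-3))² = 2.41 × 10^(-6)

(a) 2 (quadratic); (b) |e_{n+1}| ≈ 2.410e-06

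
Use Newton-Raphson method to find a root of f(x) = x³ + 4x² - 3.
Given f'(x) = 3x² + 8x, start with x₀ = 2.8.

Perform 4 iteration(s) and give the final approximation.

f(x) = x³ + 4x² - 3
f'(x) = 3x² + 8x
x₀ = 2.8

Newton-Raphson formula: x_{n+1} = x_n - f(x_n)/f'(x_n)

Iteration 1:
  f(2.800000) = 50.312000
  f'(2.800000) = 45.920000
  x_1 = 2.800000 - 50.312000/45.920000 = 1.704355
Iteration 2:
  f(1.704355) = 13.570167
  f'(1.704355) = 22.349325
  x_2 = 1.704355 - 13.570167/22.349325 = 1.097171
Iteration 3:
  f(1.097171) = 3.135891
  f'(1.097171) = 12.388717
  x_3 = 1.097171 - 3.135891/12.388717 = 0.844046
Iteration 4:
  f(0.844046) = 0.450964
  f'(0.844046) = 8.889609
  x_4 = 0.844046 - 0.450964/8.889609 = 0.793317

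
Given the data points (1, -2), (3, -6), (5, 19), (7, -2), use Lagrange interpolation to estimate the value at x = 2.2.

Lagrange interpolation formula:
P(x) = Σ yᵢ × Lᵢ(x)
where Lᵢ(x) = Π_{j≠i} (x - xⱼ)/(xᵢ - xⱼ)

L_0(2.2) = (2.2 - 3)/(1 - 3) × (2.2 - 5)/(1 - 5) × (2.2 - 7)/(1 - 7) = 0.224000
L_1(2.2) = (2.2 - 1)/(3 - 1) × (2.2 - 5)/(3 - 5) × (2.2 - 7)/(3 - 7) = 1.008000
L_2(2.2) = (2.2 - 1)/(5 - 1) × (2.2 - 3)/(5 - 3) × (2.2 - 7)/(5 - 7) = -0.288000
L_3(2.2) = (2.2 - 1)/(7 - 1) × (2.2 - 3)/(7 - 3) × (2.2 - 5)/(7 - 5) = 0.056000

P(2.2) = (-2)×L_0(2.2) + (-6)×L_1(2.2) + 19×L_2(2.2) + (-2)×L_3(2.2)
P(2.2) = -12.080000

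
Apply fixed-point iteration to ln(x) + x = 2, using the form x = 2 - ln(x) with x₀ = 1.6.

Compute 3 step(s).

Equation: ln(x) + x = 2
Fixed-point form: x = 2 - ln(x)
x₀ = 1.6

x_1 = g(1.600000) = 1.529996
x_2 = g(1.529996) = 1.574735
x_3 = g(1.574735) = 1.545913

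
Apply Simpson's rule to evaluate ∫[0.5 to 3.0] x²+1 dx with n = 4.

f(x) = x²+1
a = 0.5, b = 3.0, n = 4
h = (b - a)/n = 0.625000

Simpson's rule: (h/3)[f(x₀) + 4f(x₁) + 2f(x₂) + ... + f(xₙ)]

x_0 = 0.5000, f(x_0) = 1.250000, coefficient = 1
x_1 = 1.1250, f(x_1) = 2.265625, coefficient = 4
x_2 = 1.7500, f(x_2) = 4.062500, coefficient = 2
x_3 = 2.3750, f(x_3) = 6.640625, coefficient = 4
x_4 = 3.0000, f(x_4) = 10.000000, coefficient = 1

I ≈ (0.625000/3) × 55.000000 = 11.458333
Exact value: 11.458333
Error: 0.000000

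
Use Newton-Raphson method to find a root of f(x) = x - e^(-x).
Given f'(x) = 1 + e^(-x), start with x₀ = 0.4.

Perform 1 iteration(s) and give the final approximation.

f(x) = x - e^(-x)
f'(x) = 1 + e^(-x)
x₀ = 0.4

Newton-Raphson formula: x_{n+1} = x_n - f(x_n)/f'(x_n)

Iteration 1:
  f(0.400000) = -0.270320
  f'(0.400000) = 1.670320
  x_1 = 0.400000 - (-0.270320)/1.670320 = 0.561837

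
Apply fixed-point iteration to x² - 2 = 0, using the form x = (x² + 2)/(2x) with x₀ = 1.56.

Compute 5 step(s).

Equation: x² - 2 = 0
Fixed-point form: x = (x² + 2)/(2x)
x₀ = 1.56

x_1 = g(1.560000) = 1.421026
x_2 = g(1.421026) = 1.414230
x_3 = g(1.414230) = 1.414214
x_4 = g(1.414214) = 1.414214
x_5 = g(1.414214) = 1.414214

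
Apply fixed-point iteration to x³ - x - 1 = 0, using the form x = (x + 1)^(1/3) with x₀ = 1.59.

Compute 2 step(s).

Equation: x³ - x - 1 = 0
Fixed-point form: x = (x + 1)^(1/3)
x₀ = 1.59

x_1 = g(1.590000) = 1.373304
x_2 = g(1.373304) = 1.333883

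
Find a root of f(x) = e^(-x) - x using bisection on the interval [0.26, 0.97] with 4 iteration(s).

f(x) = e^(-x) - x
Initial interval: [0.26, 0.97]

Iteration 1:
  c_1 = (0.260000 + 0.970000)/2 = 0.615000
  f(c_1) = f(0.615000) = -0.074359
  f(a) × f(c) < 0, new interval: [0.260000, 0.615000]
Iteration 2:
  c_2 = (0.260000 + 0.615000)/2 = 0.437500
  f(c_2) = f(0.437500) = 0.208149
  f(a) × f(c) ≥ 0, new interval: [0.437500, 0.615000]
Iteration 3:
  c_3 = (0.437500 + 0.615000)/2 = 0.526250
  f(c_3) = f(0.526250) = 0.064566
  f(a) × f(c) ≥ 0, new interval: [0.526250, 0.615000]
Iteration 4:
  c_4 = (0.526250 + 0.615000)/2 = 0.570625
  f(c_4) = f(0.570625) = -0.005453
  f(a) × f(c) < 0, new interval: [0.526250, 0.570625]

After 4 iteration(s), the approximation is c_4 = 0.570625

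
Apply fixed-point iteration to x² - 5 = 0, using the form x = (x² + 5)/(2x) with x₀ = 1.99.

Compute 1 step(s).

Equation: x² - 5 = 0
Fixed-point form: x = (x² + 5)/(2x)
x₀ = 1.99

x_1 = g(1.990000) = 2.251281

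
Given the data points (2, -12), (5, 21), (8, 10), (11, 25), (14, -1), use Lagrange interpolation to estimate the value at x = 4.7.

Lagrange interpolation formula:
P(x) = Σ yᵢ × Lᵢ(x)
where Lᵢ(x) = Π_{j≠i} (x - xⱼ)/(xᵢ - xⱼ)

L_0(4.7) = (4.7 - 5)/(2 - 5) × (4.7 - 8)/(2 - 8) × (4.7 - 11)/(2 - 11) × (4.7 - 14)/(2 - 14) = 0.029837
L_1(4.7) = (4.7 - 2)/(5 - 2) × (4.7 - 8)/(5 - 8) × (4.7 - 11)/(5 - 11) × (4.7 - 14)/(5 - 14) = 1.074150
L_2(4.7) = (4.7 - 2)/(8 - 2) × (4.7 - 5)/(8 - 5) × (4.7 - 11)/(8 - 11) × (4.7 - 14)/(8 - 14) = -0.146475
L_3(4.7) = (4.7 - 2)/(11 - 2) × (4.7 - 5)/(11 - 5) × (4.7 - 8)/(11 - 8) × (4.7 - 14)/(11 - 14) = 0.051150
L_4(4.7) = (4.7 - 2)/(14 - 2) × (4.7 - 5)/(14 - 5) × (4.7 - 8)/(14 - 8) × (4.7 - 11)/(14 - 11) = -0.008662

P(4.7) = (-12)×L_0(4.7) + 21×L_1(4.7) + 10×L_2(4.7) + 25×L_3(4.7) + (-1)×L_4(4.7)
P(4.7) = 22.021763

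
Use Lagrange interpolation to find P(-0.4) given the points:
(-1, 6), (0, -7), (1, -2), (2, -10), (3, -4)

Lagrange interpolation formula:
P(x) = Σ yᵢ × Lᵢ(x)
where Lᵢ(x) = Π_{j≠i} (x - xⱼ)/(xᵢ - xⱼ)

L_0(-0.4) = (-0.4 - 0)/(-1 - 0) × (-0.4 - 1)/(-1 - 1) × (-0.4 - 2)/(-1 - 2) × (-0.4 - 3)/(-1 - 3) = 0.190400
L_1(-0.4) = (-0.4 - (-1))/(0 - (-1)) × (-0.4 - 1)/(0 - 1) × (-0.4 - 2)/(0 - 2) × (-0.4 - 3)/(0 - 3) = 1.142400
L_2(-0.4) = (-0.4 - (-1))/(1 - (-1)) × (-0.4 - 0)/(1 - 0) × (-0.4 - 2)/(1 - 2) × (-0.4 - 3)/(1 - 3) = -0.489600
L_3(-0.4) = (-0.4 - (-1))/(2 - (-1)) × (-0.4 - 0)/(2 - 0) × (-0.4 - 1)/(2 - 1) × (-0.4 - 3)/(2 - 3) = 0.190400
L_4(-0.4) = (-0.4 - (-1))/(3 - (-1)) × (-0.4 - 0)/(3 - 0) × (-0.4 - 1)/(3 - 1) × (-0.4 - 2)/(3 - 2) = -0.033600

P(-0.4) = 6×L_0(-0.4) + (-7)×L_1(-0.4) + (-2)×L_2(-0.4) + (-10)×L_3(-0.4) + (-4)×L_4(-0.4)
P(-0.4) = -7.644800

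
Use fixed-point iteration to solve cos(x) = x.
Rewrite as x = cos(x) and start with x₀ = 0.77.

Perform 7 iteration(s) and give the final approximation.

Equation: cos(x) = x
Fixed-point form: x = cos(x)
x₀ = 0.77

x_1 = g(0.770000) = 0.717911
x_2 = g(0.717911) = 0.753182
x_3 = g(0.753182) = 0.729516
x_4 = g(0.729516) = 0.745497
x_5 = g(0.745497) = 0.734751
x_6 = g(0.734751) = 0.741998
x_7 = g(0.741998) = 0.737120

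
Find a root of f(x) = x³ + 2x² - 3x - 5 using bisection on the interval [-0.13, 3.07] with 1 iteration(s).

f(x) = x³ + 2x² - 3x - 5
Initial interval: [-0.13, 3.07]

Iteration 1:
  c_1 = (-0.130000 + 3.070000)/2 = 1.470000
  f(c_1) = f(1.470000) = -1.911677
  f(a) × f(c) ≥ 0, new interval: [1.470000, 3.070000]

After 1 iteration(s), the approximation is c_1 = 1.470000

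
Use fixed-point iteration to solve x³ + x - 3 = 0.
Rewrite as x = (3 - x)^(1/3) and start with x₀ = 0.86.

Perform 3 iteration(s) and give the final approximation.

Equation: x³ + x - 3 = 0
Fixed-point form: x = (3 - x)^(1/3)
x₀ = 0.86

x_1 = g(0.860000) = 1.288659
x_2 = g(1.288659) = 1.196131
x_3 = g(1.196131) = 1.217311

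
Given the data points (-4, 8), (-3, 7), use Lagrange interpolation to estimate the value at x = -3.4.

Lagrange interpolation formula:
P(x) = Σ yᵢ × Lᵢ(x)
where Lᵢ(x) = Π_{j≠i} (x - xⱼ)/(xᵢ - xⱼ)

L_0(-3.4) = (-3.4 - (-3))/(-4 - (-3)) = 0.400000
L_1(-3.4) = (-3.4 - (-4))/(-3 - (-4)) = 0.600000

P(-3.4) = 8×L_0(-3.4) + 7×L_1(-3.4)
P(-3.4) = 7.400000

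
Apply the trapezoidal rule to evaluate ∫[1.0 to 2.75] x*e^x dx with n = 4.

f(x) = x*e^x
a = 1.0, b = 2.75, n = 4
h = (b - a)/n = 0.437500

Trapezoidal rule: (h/2)[f(x₀) + 2f(x₁) + 2f(x₂) + ... + f(xₙ)]

x_0 = 1.0000, f(x_0) = 2.718282, coefficient = 1
x_1 = 1.4375, f(x_1) = 6.052101, coefficient = 2
x_2 = 1.8750, f(x_2) = 12.226536, coefficient = 2
x_3 = 2.3125, f(x_3) = 23.355423, coefficient = 2
x_4 = 2.7500, f(x_4) = 43.017238, coefficient = 1

I ≈ (0.437500/2) × 129.003639 = 28.219546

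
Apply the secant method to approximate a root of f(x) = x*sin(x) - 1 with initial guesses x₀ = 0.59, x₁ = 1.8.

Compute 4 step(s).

f(x) = x*sin(x) - 1
x₀ = 0.59, x₁ = 1.8

Secant formula: x_{n+1} = x_n - f(x_n)(x_n - x_{n-1})/(f(x_n) - f(x_{n-1}))

Iteration 1:
  f(0.590000) = -0.671747
  f(1.800000) = 0.752926
  x_2 = 1.800000 - 0.752926×(1.800000 - 0.590000)/(0.752926 - (-0.671747))
       = 1.160527
Iteration 2:
  f(1.800000) = 0.752926
  f(1.160527) = 0.064218
  x_3 = 1.160527 - 0.064218×(1.160527 - 1.800000)/(0.064218 - 0.752926)
       = 1.100899
Iteration 3:
  f(1.160527) = 0.064218
  f(1.100899) = -0.018422
  x_4 = 1.100899 - (-0.018422)×(1.100899 - 1.160527)/(-0.018422 - 0.064218)
       = 1.114191
Iteration 4:
  f(1.100899) = -0.018422
  f(1.114191) = 0.000047
  x_5 = 1.114191 - 0.000047×(1.114191 - 1.100899)/(0.000047 - (-0.018422))
       = 1.114157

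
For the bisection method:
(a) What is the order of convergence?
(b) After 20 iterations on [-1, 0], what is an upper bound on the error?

(a) Bisection has linear (order 1) convergence; the error is halved each step.

(b) Error bound = (b-a)/2^n = (0 - (-1))/2^{20}
    = 1/2^{20}

(a) 1 (linear); (b) error ≤ 9.54e-07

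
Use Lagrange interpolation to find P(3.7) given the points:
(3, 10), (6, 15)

Lagrange interpolation formula:
P(x) = Σ yᵢ × Lᵢ(x)
where Lᵢ(x) = Π_{j≠i} (x - xⱼ)/(xᵢ - xⱼ)

L_0(3.7) = (3.7 - 6)/(3 - 6) = 0.766667
L_1(3.7) = (3.7 - 3)/(6 - 3) = 0.233333

P(3.7) = 10×L_0(3.7) + 15×L_1(3.7)
P(3.7) = 11.166667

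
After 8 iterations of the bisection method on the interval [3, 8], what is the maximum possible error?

Bisection error bound: |error| ≤ (b-a)/2^n
|error| ≤ (8 - 3)/2^8 = 5/2^8
|error| ≤ 0.0195312500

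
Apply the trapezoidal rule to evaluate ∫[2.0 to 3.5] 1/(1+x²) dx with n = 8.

f(x) = 1/(1+x²)
a = 2.0, b = 3.5, n = 8
h = (b - a)/n = 0.187500

Trapezoidal rule: (h/2)[f(x₀) + 2f(x₁) + 2f(x₂) + ... + f(xₙ)]

x_0 = 2.0000, f(x_0) = 0.200000, coefficient = 1
x_1 = 2.1875, f(x_1) = 0.172856, coefficient = 2
x_2 = 2.3750, f(x_2) = 0.150588, coefficient = 2
x_3 = 2.5625, f(x_3) = 0.132163, coefficient = 2
x_4 = 2.7500, f(x_4) = 0.116788, coefficient = 2
x_5 = 2.9375, f(x_5) = 0.103854, coefficient = 2
x_6 = 3.1250, f(x_6) = 0.092888, coefficient = 2
x_7 = 3.3125, f(x_7) = 0.083524, coefficient = 2
x_8 = 3.5000, f(x_8) = 0.075472, coefficient = 1

I ≈ (0.187500/2) × 1.980795 = 0.185700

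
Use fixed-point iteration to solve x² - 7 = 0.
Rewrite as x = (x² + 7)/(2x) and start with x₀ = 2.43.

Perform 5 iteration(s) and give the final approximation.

Equation: x² - 7 = 0
Fixed-point form: x = (x² + 7)/(2x)
x₀ = 2.43

x_1 = g(2.430000) = 2.655329
x_2 = g(2.655329) = 2.645769
x_3 = g(2.645769) = 2.645751
x_4 = g(2.645751) = 2.645751
x_5 = g(2.645751) = 2.645751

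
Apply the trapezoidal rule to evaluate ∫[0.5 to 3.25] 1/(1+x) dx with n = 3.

f(x) = 1/(1+x)
a = 0.5, b = 3.25, n = 3
h = (b - a)/n = 0.916667

Trapezoidal rule: (h/2)[f(x₀) + 2f(x₁) + 2f(x₂) + ... + f(xₙ)]

x_0 = 0.5000, f(x_0) = 0.666667, coefficient = 1
x_1 = 1.4167, f(x_1) = 0.413793, coefficient = 2
x_2 = 2.3333, f(x_2) = 0.300000, coefficient = 2
x_3 = 3.2500, f(x_3) = 0.235294, coefficient = 1

I ≈ (0.916667/2) × 2.329547 = 1.067709
Exact value: 1.041454
Error: 0.026255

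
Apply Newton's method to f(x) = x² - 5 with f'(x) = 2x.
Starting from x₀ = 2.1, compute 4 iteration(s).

f(x) = x² - 5
f'(x) = 2x
x₀ = 2.1

Newton-Raphson formula: x_{n+1} = x_n - f(x_n)/f'(x_n)

Iteration 1:
  f(2.100000) = -0.590000
  f'(2.100000) = 4.200000
  x_1 = 2.100000 - (-0.590000)/4.200000 = 2.240476
Iteration 2:
  f(2.240476) = 0.019734
  f'(2.240476) = 4.480952
  x_2 = 2.240476 - 0.019734/4.480952 = 2.236072
Iteration 3:
  f(2.236072) = 0.000019
  f'(2.236072) = 4.472145
  x_3 = 2.236072 - 0.000019/4.472145 = 2.236068
Iteration 4:
  f(2.236068) = 0.000000
  f'(2.236068) = 4.472136
  x_4 = 2.236068 - 0.000000/4.472136 = 2.236068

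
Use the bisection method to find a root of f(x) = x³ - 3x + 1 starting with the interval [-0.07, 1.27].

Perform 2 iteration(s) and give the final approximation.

f(x) = x³ - 3x + 1
Initial interval: [-0.07, 1.27]

Iteration 1:
  c_1 = (-0.070000 + 1.270000)/2 = 0.600000
  f(c_1) = f(0.600000) = -0.584000
  f(a) × f(c) < 0, new interval: [-0.070000, 0.600000]
Iteration 2:
  c_2 = (-0.070000 + 0.600000)/2 = 0.265000
  f(c_2) = f(0.265000) = 0.223610
  f(a) × f(c) ≥ 0, new interval: [0.265000, 0.600000]

After 2 iteration(s), the approximation is c_2 = 0.265000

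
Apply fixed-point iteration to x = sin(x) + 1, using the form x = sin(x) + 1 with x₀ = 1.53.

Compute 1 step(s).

Equation: x = sin(x) + 1
Fixed-point form: x = sin(x) + 1
x₀ = 1.53

x_1 = g(1.530000) = 1.999168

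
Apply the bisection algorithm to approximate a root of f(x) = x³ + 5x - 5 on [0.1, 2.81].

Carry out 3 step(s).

f(x) = x³ + 5x - 5
Initial interval: [0.1, 2.81]

Iteration 1:
  c_1 = (0.100000 + 2.810000)/2 = 1.455000
  f(c_1) = f(1.455000) = 5.355271
  f(a) × f(c) < 0, new interval: [0.100000, 1.455000]
Iteration 2:
  c_2 = (0.100000 + 1.455000)/2 = 0.777500
  f(c_2) = f(0.777500) = -0.642496
  f(a) × f(c) ≥ 0, new interval: [0.777500, 1.455000]
Iteration 3:
  c_3 = (0.777500 + 1.455000)/2 = 1.116250
  f(c_3) = f(1.116250) = 1.972113
  f(a) × f(c) < 0, new interval: [0.777500, 1.116250]

After 3 iteration(s), the approximation is c_3 = 1.116250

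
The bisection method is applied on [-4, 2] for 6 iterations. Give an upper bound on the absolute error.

Bisection error bound: |error| ≤ (b-a)/2^n
|error| ≤ (2 - (-4))/2^6 = 6/2^6
|error| ≤ 0.0937500000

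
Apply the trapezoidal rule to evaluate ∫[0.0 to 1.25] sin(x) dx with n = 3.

f(x) = sin(x)
a = 0.0, b = 1.25, n = 3
h = (b - a)/n = 0.416667

Trapezoidal rule: (h/2)[f(x₀) + 2f(x₁) + 2f(x₂) + ... + f(xₙ)]

x_0 = 0.0000, f(x_0) = 0.000000, coefficient = 1
x_1 = 0.4167, f(x_1) = 0.404715, coefficient = 2
x_2 = 0.8333, f(x_2) = 0.740177, coefficient = 2
x_3 = 1.2500, f(x_3) = 0.948985, coefficient = 1

I ≈ (0.416667/2) × 3.238767 = 0.674743
Exact value: 0.684678
Error: 0.009934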